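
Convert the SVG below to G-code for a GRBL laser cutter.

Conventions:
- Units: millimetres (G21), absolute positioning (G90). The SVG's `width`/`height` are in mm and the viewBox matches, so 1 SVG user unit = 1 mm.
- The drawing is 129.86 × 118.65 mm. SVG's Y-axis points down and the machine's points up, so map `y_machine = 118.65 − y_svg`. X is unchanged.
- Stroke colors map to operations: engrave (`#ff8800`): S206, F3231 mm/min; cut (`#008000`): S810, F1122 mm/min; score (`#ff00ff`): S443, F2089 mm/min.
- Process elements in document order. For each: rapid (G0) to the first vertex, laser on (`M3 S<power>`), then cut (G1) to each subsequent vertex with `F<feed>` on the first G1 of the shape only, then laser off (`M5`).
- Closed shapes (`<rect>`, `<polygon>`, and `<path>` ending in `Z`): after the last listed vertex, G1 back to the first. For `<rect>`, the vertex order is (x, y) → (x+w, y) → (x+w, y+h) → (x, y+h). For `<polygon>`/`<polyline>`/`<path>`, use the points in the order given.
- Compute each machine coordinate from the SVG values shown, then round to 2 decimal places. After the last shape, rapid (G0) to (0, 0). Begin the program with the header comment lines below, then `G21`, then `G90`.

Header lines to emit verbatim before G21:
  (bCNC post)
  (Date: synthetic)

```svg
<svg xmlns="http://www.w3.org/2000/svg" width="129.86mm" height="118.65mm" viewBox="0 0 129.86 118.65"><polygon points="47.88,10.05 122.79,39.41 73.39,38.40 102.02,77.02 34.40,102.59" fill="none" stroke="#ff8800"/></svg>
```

Since the viewBox matches the mm dimensions, user units are millimetres directly. The only transform is the Y-flip y_m = 118.65 − y_svg.

Shape 1 is a closed polygon drawn with `<polygon>`. Its stroke #ff8800 means engrave at S206, F3231. After flipping Y the toolpath is (47.88,108.60) → (122.79,79.24) → (73.39,80.25) → (102.02,41.63) → (34.40,16.06) → (47.88,108.60), returning to the start.

(bCNC post)
(Date: synthetic)
G21
G90
G0 X47.88 Y108.60
M3 S206
G1 X122.79 Y79.24 F3231
G1 X73.39 Y80.25
G1 X102.02 Y41.63
G1 X34.40 Y16.06
G1 X47.88 Y108.60
M5
G0 X0.00 Y0.00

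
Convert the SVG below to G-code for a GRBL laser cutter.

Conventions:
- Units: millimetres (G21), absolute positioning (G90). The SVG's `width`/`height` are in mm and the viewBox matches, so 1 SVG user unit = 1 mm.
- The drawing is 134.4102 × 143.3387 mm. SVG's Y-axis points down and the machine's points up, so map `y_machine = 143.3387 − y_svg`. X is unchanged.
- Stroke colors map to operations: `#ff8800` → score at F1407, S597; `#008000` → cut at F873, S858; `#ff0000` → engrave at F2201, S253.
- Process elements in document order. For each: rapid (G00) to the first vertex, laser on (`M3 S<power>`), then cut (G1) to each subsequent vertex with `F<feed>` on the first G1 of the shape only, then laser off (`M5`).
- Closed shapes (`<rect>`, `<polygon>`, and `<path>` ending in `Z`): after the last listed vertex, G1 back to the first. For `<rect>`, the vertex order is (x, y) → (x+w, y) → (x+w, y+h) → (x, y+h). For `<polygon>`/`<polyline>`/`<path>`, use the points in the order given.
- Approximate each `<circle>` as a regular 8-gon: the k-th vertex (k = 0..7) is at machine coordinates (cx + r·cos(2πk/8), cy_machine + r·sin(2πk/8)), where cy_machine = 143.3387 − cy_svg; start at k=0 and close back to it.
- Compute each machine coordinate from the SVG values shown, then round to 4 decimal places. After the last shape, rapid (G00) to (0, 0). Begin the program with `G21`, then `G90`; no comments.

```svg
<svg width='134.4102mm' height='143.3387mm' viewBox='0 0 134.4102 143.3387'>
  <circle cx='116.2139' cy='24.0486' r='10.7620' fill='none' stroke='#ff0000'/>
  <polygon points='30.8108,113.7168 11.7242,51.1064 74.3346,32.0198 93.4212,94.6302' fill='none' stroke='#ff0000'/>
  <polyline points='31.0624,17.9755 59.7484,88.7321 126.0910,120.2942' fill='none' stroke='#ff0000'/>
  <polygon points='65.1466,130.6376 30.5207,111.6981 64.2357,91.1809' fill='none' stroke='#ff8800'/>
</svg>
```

G21
G90
G00 X126.9759 Y119.2901
M3 S253
G1 X123.8238 Y126.9000 F2201
G1 X116.2139 Y130.0521
G1 X108.6040 Y126.9000
G1 X105.4519 Y119.2901
G1 X108.6040 Y111.6802
G1 X116.2139 Y108.5281
G1 X123.8238 Y111.6802
G1 X126.9759 Y119.2901
M5
G00 X30.8108 Y29.6219
M3 S253
G1 X11.7242 Y92.2323 F2201
G1 X74.3346 Y111.3189
G1 X93.4212 Y48.7085
G1 X30.8108 Y29.6219
M5
G00 X31.0624 Y125.3632
M3 S253
G1 X59.7484 Y54.6066 F2201
G1 X126.0910 Y23.0445
M5
G00 X65.1466 Y12.7011
M3 S597
G1 X30.5207 Y31.6406 F1407
G1 X64.2357 Y52.1578
G1 X65.1466 Y12.7011
M5
G00 X0.0000 Y0.0000

viewBox `0 0 134.4102 143.3387` with mm width/height → 1 unit = 1 mm. Flip: y_m = 143.3387 − y_svg.

**Shape 1** — `<circle>` circle, stroke `#ff0000` → engrave (S253, F2201). Machine vertices: (126.9759,119.2901) → (123.8238,126.9000) → (116.2139,130.0521) → (108.6040,126.9000) → (105.4519,119.2901) → (108.6040,111.6802) → (116.2139,108.5281) → (123.8238,111.6802) → (126.9759,119.2901). Closed: final G1 returns to the first vertex.

**Shape 2** — `<polygon>` regular polygon, stroke `#ff0000` → engrave (S253, F2201). Machine vertices: (30.8108,29.6219) → (11.7242,92.2323) → (74.3346,111.3189) → (93.4212,48.7085) → (30.8108,29.6219). Closed: final G1 returns to the first vertex.

**Shape 3** — `<polyline>` open polyline, stroke `#ff0000` → engrave (S253, F2201). Machine vertices: (31.0624,125.3632) → (59.7484,54.6066) → (126.0910,23.0445). Open path.

**Shape 4** — `<polygon>` regular polygon, stroke `#ff8800` → score (S597, F1407). Machine vertices: (65.1466,12.7011) → (30.5207,31.6406) → (64.2357,52.1578) → (65.1466,12.7011). Closed: final G1 returns to the first vertex.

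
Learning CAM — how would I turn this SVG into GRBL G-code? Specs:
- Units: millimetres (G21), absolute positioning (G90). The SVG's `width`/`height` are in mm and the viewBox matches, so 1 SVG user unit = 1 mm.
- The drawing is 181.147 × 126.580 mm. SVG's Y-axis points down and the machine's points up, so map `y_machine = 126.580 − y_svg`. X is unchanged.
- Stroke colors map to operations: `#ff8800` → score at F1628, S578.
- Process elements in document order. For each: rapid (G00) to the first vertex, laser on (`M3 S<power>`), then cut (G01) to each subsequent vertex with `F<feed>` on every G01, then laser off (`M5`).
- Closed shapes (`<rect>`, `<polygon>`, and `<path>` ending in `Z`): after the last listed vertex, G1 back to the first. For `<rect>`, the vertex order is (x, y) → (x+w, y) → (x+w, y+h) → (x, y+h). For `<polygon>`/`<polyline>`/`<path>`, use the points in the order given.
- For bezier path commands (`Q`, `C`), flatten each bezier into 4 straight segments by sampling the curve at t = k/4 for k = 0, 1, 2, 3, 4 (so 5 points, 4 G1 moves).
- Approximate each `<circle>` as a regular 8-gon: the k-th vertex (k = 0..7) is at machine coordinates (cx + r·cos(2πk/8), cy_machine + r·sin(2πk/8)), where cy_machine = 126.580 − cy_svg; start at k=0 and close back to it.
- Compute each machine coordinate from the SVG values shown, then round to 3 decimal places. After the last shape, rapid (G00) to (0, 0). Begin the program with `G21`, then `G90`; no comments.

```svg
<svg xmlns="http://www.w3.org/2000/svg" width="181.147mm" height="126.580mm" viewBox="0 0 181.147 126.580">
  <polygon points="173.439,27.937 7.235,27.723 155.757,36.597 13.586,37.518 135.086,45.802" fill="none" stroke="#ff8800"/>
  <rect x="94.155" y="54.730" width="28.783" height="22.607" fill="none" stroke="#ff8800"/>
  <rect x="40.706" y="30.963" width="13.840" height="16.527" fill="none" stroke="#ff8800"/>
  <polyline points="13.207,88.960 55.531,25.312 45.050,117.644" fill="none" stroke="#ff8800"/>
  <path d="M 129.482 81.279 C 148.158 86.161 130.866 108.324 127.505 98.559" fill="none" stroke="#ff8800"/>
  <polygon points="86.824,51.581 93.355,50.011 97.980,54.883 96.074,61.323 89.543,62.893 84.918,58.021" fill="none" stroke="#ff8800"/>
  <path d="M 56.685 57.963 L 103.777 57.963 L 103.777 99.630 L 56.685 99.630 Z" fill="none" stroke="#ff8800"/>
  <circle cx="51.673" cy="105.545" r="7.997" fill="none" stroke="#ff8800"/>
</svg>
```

G21
G90
G00 X173.439 Y98.643
M3 S578
G01 X7.235 Y98.857 F1628
G01 X155.757 Y89.983 F1628
G01 X13.586 Y89.062 F1628
G01 X135.086 Y80.778 F1628
G01 X173.439 Y98.643 F1628
M5
G00 X94.155 Y71.850
M3 S578
G01 X122.938 Y71.850 F1628
G01 X122.938 Y49.243 F1628
G01 X94.155 Y49.243 F1628
G01 X94.155 Y71.850 F1628
M5
G00 X40.706 Y95.617
M3 S578
G01 X54.546 Y95.617 F1628
G01 X54.546 Y79.090 F1628
G01 X40.706 Y79.090 F1628
G01 X40.706 Y95.617 F1628
M5
G00 X13.207 Y37.620
M3 S578
G01 X55.531 Y101.268 F1628
G01 X45.050 Y8.936 F1628
M5
G00 X129.482 Y45.301
M3 S578
G01 X137.525 Y39.168 F1628
G01 X136.757 Y31.168 F1628
G01 X131.858 Y25.915 F1628
G01 X127.505 Y28.021 F1628
M5
G00 X86.824 Y74.999
M3 S578
G01 X93.355 Y76.569 F1628
G01 X97.980 Y71.697 F1628
G01 X96.074 Y65.257 F1628
G01 X89.543 Y63.687 F1628
G01 X84.918 Y68.559 F1628
G01 X86.824 Y74.999 F1628
M5
G00 X56.685 Y68.617
M3 S578
G01 X103.777 Y68.617 F1628
G01 X103.777 Y26.950 F1628
G01 X56.685 Y26.950 F1628
G01 X56.685 Y68.617 F1628
M5
G00 X59.670 Y21.035
M3 S578
G01 X57.328 Y26.690 F1628
G01 X51.673 Y29.032 F1628
G01 X46.018 Y26.690 F1628
G01 X43.676 Y21.035 F1628
G01 X46.018 Y15.380 F1628
G01 X51.673 Y13.038 F1628
G01 X57.328 Y15.380 F1628
G01 X59.670 Y21.035 F1628
M5
G00 X0.000 Y0.000

Since the viewBox matches the mm dimensions, user units are millimetres directly. The only transform is the Y-flip y_m = 126.580 − y_svg.

Shape 1 is a closed polygon drawn with `<polygon>`. Its stroke #ff8800 means score at S578, F1628. After flipping Y the toolpath is (173.439,98.643) → (7.235,98.857) → (155.757,89.983) → (13.586,89.062) → (135.086,80.778) → (173.439,98.643), returning to the start.

Shape 2 is a rectangle drawn with `<rect>`. Its stroke #ff8800 means score at S578, F1628. After flipping Y the toolpath is (94.155,71.850) → (122.938,71.850) → (122.938,49.243) → (94.155,49.243) → (94.155,71.850), returning to the start.

Shape 3 is a rectangle drawn with `<rect>`. Its stroke #ff8800 means score at S578, F1628. After flipping Y the toolpath is (40.706,95.617) → (54.546,95.617) → (54.546,79.090) → (40.706,79.090) → (40.706,95.617), returning to the start.

Shape 4 is a open polyline drawn with `<polyline>`. Its stroke #ff8800 means score at S578, F1628. After flipping Y the toolpath is (13.207,37.620) → (55.531,101.268) → (45.050,8.936).

Shape 5 is a cubic bezier drawn with `<path>`. Its stroke #ff8800 means score at S578, F1628. After flipping Y the toolpath is (129.482,45.301) → (137.525,39.168) → (136.757,31.168) → (131.858,25.915) → (127.505,28.021).

Shape 6 is a regular polygon drawn with `<polygon>`. Its stroke #ff8800 means score at S578, F1628. After flipping Y the toolpath is (86.824,74.999) → (93.355,76.569) → (97.980,71.697) → (96.074,65.257) → (89.543,63.687) → (84.918,68.559) → (86.824,74.999), returning to the start.

Shape 7 is a rectangle drawn with `<path>`. Its stroke #ff8800 means score at S578, F1628. After flipping Y the toolpath is (56.685,68.617) → (103.777,68.617) → (103.777,26.950) → (56.685,26.950) → (56.685,68.617), returning to the start.

Shape 8 is a circle drawn with `<circle>`. Its stroke #ff8800 means score at S578, F1628. After flipping Y the toolpath is (59.670,21.035) → (57.328,26.690) → (51.673,29.032) → (46.018,26.690) → (43.676,21.035) → (46.018,15.380) → (51.673,13.038) → (57.328,15.380) → (59.670,21.035), returning to the start.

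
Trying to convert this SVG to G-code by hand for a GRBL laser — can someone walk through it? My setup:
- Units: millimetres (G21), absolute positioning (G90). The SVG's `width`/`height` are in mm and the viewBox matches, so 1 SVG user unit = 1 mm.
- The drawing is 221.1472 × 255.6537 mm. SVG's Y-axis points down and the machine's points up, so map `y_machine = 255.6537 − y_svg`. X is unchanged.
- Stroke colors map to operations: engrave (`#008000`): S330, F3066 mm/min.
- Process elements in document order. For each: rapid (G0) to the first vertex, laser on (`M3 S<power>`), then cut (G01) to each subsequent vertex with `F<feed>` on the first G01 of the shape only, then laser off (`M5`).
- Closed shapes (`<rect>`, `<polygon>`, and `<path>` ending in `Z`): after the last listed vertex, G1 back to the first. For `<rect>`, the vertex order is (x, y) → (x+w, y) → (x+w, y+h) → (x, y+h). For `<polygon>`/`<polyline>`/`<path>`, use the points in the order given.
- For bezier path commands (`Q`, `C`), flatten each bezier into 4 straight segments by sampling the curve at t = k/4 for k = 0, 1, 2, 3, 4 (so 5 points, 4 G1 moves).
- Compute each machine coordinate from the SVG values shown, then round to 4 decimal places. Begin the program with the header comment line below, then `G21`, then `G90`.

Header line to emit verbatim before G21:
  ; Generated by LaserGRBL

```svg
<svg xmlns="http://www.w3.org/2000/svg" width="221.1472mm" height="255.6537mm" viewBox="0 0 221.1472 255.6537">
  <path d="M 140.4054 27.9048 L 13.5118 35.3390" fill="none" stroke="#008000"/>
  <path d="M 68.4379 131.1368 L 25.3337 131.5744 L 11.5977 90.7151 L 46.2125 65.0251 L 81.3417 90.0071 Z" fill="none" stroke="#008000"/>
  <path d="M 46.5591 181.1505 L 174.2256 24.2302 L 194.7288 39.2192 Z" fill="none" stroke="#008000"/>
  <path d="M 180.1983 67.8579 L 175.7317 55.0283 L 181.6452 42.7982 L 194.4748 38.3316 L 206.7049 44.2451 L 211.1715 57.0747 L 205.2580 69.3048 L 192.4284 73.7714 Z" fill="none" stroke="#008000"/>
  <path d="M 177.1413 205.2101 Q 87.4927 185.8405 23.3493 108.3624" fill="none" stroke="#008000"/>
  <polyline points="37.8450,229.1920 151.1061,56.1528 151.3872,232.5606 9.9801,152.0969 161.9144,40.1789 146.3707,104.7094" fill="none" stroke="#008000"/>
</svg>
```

; Generated by LaserGRBL
G21
G90
G0 X140.4054 Y227.7489
M3 S330
G01 X13.5118 Y220.3147 F3066
M5
G0 X68.4379 Y124.5169
M3 S330
G01 X25.3337 Y124.0793 F3066
G01 X11.5977 Y164.9386
G01 X46.2125 Y190.6286
G01 X81.3417 Y165.6466
G01 X68.4379 Y124.5169
M5
G0 X46.5591 Y74.5032
M3 S330
G01 X174.2256 Y231.4235 F3066
G01 X194.7288 Y216.4345
G01 X46.5591 Y74.5032
M5
G0 X180.1983 Y187.7958
M3 S330
G01 X175.7317 Y200.6254 F3066
G01 X181.6452 Y212.8555
G01 X194.4748 Y217.3221
G01 X206.7049 Y211.4086
G01 X211.1715 Y198.5790
G01 X205.2580 Y186.3489
G01 X192.4284 Y181.8823
G01 X180.1983 Y187.7958
M5
G0 X177.1413 Y50.4436
M3 S330
G01 X133.9111 Y63.7602 F3066
G01 X93.8690 Y84.3403
G01 X57.0151 Y112.1840
G01 X23.3493 Y147.2913
M5
G0 X37.8450 Y26.4617
M3 S330
G01 X151.1061 Y199.5009 F3066
G01 X151.3872 Y23.0931
G01 X9.9801 Y103.5568
G01 X161.9144 Y215.4748
G01 X146.3707 Y150.9443
M5

1 u = 1 mm; y_m = 255.6537 − y.

[1] `<path>` line segment, #008000→engrave S330 F3066: (140.4054,227.7489) → (13.5118,220.3147)

[2] `<path>` regular polygon, #008000→engrave S330 F3066: (68.4379,124.5169) → (25.3337,124.0793) → (11.5977,164.9386) → (46.2125,190.6286) → (81.3417,165.6466) → (68.4379,124.5169) (closed)

[3] `<path>` closed polygon, #008000→engrave S330 F3066: (46.5591,74.5032) → (174.2256,231.4235) → (194.7288,216.4345) → (46.5591,74.5032) (closed)

[4] `<path>` regular polygon, #008000→engrave S330 F3066: (180.1983,187.7958) → (175.7317,200.6254) → (181.6452,212.8555) → (194.4748,217.3221) → (206.7049,211.4086) → (211.1715,198.5790) → (205.2580,186.3489) → (192.4284,181.8823) → (180.1983,187.7958) (closed)

[5] `<path>` quadratic bezier, #008000→engrave S330 F3066: (177.1413,50.4436) → (133.9111,63.7602) → (93.8690,84.3403) → (57.0151,112.1840) → (23.3493,147.2913)

[6] `<polyline>` open polyline, #008000→engrave S330 F3066: (37.8450,26.4617) → (151.1061,199.5009) → (151.3872,23.0931) → (9.9801,103.5568) → (161.9144,215.4748) → (146.3707,150.9443)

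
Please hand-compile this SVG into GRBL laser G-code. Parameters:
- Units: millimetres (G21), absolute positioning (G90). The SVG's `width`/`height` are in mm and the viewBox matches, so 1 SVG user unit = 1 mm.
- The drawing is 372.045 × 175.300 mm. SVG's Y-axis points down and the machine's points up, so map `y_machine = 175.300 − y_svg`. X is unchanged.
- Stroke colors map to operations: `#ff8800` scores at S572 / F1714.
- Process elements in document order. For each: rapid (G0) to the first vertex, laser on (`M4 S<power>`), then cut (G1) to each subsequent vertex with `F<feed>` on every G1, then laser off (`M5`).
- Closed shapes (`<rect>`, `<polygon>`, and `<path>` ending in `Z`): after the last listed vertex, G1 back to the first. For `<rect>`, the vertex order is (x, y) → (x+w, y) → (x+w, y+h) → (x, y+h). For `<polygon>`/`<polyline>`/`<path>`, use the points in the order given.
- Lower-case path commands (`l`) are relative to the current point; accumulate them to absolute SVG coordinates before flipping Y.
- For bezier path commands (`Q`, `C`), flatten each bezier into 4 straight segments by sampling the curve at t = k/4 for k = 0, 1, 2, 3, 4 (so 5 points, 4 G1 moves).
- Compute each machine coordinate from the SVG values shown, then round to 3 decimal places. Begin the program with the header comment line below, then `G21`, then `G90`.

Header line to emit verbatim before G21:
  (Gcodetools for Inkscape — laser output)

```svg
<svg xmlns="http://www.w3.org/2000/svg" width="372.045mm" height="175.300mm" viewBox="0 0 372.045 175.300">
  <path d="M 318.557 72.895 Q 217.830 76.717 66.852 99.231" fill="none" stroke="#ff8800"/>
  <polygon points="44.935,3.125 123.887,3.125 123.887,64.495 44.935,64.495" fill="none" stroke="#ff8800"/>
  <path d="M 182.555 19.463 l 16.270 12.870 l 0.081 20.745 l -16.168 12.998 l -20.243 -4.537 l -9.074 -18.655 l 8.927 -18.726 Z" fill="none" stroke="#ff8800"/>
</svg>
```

1 u = 1 mm; y_m = 175.300 − y.

[1] `<path>` quadratic bezier, #ff8800→score S572 F1714: (318.557,102.405) → (265.053,99.326) → (205.267,93.910) → (139.200,86.158) → (66.852,76.069)

[2] `<polygon>` rectangle, #ff8800→score S572 F1714: (44.935,172.175) → (123.887,172.175) → (123.887,110.805) → (44.935,110.805) → (44.935,172.175) (closed)

[3] `<path>` regular polygon, #ff8800→score S572 F1714: (182.555,155.837) → (198.825,142.967) → (198.906,122.222) → (182.738,109.224) → (162.495,113.761) → (153.421,132.416) → (162.348,151.142) → (182.555,155.837) (closed)

(Gcodetools for Inkscape — laser output)
G21
G90
G0 X318.557 Y102.405
M4 S572
G1 X265.053 Y99.326 F1714
G1 X205.267 Y93.910 F1714
G1 X139.200 Y86.158 F1714
G1 X66.852 Y76.069 F1714
M5
G0 X44.935 Y172.175
M4 S572
G1 X123.887 Y172.175 F1714
G1 X123.887 Y110.805 F1714
G1 X44.935 Y110.805 F1714
G1 X44.935 Y172.175 F1714
M5
G0 X182.555 Y155.837
M4 S572
G1 X198.825 Y142.967 F1714
G1 X198.906 Y122.222 F1714
G1 X182.738 Y109.224 F1714
G1 X162.495 Y113.761 F1714
G1 X153.421 Y132.416 F1714
G1 X162.348 Y151.142 F1714
G1 X182.555 Y155.837 F1714
M5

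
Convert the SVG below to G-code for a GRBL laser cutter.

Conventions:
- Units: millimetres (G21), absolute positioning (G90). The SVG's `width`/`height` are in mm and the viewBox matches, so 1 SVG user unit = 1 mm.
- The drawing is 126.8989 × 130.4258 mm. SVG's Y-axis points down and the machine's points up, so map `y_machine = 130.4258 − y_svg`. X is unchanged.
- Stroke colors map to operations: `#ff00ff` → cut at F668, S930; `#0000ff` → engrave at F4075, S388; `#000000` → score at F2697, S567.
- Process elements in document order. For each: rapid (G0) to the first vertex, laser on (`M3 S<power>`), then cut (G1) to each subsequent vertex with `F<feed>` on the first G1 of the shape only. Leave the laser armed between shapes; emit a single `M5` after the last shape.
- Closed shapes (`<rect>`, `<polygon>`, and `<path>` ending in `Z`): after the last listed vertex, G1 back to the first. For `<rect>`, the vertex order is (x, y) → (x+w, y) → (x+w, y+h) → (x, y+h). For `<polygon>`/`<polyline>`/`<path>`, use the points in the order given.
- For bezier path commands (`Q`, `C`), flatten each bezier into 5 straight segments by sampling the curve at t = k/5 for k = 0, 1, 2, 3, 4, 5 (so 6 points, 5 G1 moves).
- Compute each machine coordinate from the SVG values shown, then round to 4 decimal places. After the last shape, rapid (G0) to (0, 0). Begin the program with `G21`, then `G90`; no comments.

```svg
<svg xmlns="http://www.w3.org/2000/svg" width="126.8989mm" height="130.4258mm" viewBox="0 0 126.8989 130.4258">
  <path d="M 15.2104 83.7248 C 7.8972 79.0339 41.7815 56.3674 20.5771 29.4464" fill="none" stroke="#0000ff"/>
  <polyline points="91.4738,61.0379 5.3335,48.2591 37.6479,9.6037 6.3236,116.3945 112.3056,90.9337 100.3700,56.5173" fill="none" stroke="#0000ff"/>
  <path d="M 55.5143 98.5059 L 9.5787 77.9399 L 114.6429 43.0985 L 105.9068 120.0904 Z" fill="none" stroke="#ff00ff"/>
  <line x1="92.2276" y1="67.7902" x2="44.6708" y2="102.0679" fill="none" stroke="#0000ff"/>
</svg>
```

G21
G90
G0 X15.2104 Y46.7010
M3 S388
G1 X14.9959 Y51.5628 F4075
G1 X20.0470 Y60.0802
G1 X25.7421 Y71.5945
G1 X27.4594 Y85.4471
G1 X20.5771 Y100.9794
G0 X91.4738 Y69.3879
M3 S388
G1 X5.3335 Y82.1667 F4075
G1 X37.6479 Y120.8221
G1 X6.3236 Y14.0313
G1 X112.3056 Y39.4921
G1 X100.3700 Y73.9085
G0 X55.5143 Y31.9199
M3 S930
G1 X9.5787 Y52.4859 F668
G1 X114.6429 Y87.3273
G1 X105.9068 Y10.3354
G1 X55.5143 Y31.9199
G0 X92.2276 Y62.6356
M3 S388
G1 X44.6708 Y28.3579 F4075
M5
G0 X0.0000 Y0.0000

viewBox `0 0 126.8989 130.4258` with mm width/height → 1 unit = 1 mm. Flip: y_m = 130.4258 − y_svg.

**Shape 1** — `<path>` cubic bezier, stroke `#0000ff` → engrave (S388, F4075). Control points (SVG): P0=(15.2104,83.7248), P1=(7.8972,79.0339), P2=(41.7815,56.3674), P3=(20.5771,29.4464); sampled at t=k/5. Machine vertices: (15.2104,46.7010) → (14.9959,51.5628) → (20.0470,60.0802) → (25.7421,71.5945) → (27.4594,85.4471) → (20.5771,100.9794). Open path.

**Shape 2** — `<polyline>` open polyline, stroke `#0000ff` → engrave (S388, F4075). Machine vertices: (91.4738,69.3879) → (5.3335,82.1667) → (37.6479,120.8221) → (6.3236,14.0313) → (112.3056,39.4921) → (100.3700,73.9085). Open path.

**Shape 3** — `<path>` closed polygon, stroke `#ff00ff` → cut (S930, F668). Machine vertices: (55.5143,31.9199) → (9.5787,52.4859) → (114.6429,87.3273) → (105.9068,10.3354) → (55.5143,31.9199). Closed: final G1 returns to the first vertex.

**Shape 4** — `<line>` line segment, stroke `#0000ff` → engrave (S388, F4075). Machine vertices: (92.2276,62.6356) → (44.6708,28.3579). Open path.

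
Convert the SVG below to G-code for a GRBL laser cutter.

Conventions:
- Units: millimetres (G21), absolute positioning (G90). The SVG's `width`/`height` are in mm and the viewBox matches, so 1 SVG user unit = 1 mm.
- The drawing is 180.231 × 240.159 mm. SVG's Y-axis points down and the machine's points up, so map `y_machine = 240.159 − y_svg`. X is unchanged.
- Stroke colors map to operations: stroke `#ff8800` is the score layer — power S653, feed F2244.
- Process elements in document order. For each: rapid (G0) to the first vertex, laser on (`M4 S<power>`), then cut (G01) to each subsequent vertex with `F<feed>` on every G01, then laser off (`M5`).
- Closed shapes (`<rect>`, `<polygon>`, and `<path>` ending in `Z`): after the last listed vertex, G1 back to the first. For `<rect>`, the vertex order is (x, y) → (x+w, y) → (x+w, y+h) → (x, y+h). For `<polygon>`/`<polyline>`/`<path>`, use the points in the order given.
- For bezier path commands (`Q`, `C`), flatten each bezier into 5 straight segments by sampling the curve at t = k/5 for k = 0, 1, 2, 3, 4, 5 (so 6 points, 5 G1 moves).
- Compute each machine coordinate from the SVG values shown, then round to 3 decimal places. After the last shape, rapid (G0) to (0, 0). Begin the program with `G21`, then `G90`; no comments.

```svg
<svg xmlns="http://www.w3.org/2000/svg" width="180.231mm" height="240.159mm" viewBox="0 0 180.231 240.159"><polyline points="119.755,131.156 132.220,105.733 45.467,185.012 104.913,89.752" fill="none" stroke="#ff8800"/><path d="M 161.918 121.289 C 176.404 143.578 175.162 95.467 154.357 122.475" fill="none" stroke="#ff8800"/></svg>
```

G21
G90
G0 X119.755 Y109.003
M4 S653
G01 X132.220 Y134.426 F2244
G01 X45.467 Y55.147 F2244
G01 X104.913 Y150.407 F2244
M5
G0 X161.918 Y118.870
M4 S653
G01 X168.692 Y112.780 F2244
G01 X171.506 Y116.602 F2244
G01 X170.178 Y123.350 F2244
G01 X164.523 Y126.039 F2244
G01 X154.357 Y117.684 F2244
M5
G0 X0.000 Y0.000

Since the viewBox matches the mm dimensions, user units are millimetres directly. The only transform is the Y-flip y_m = 240.159 − y_svg.

Shape 1 is a open polyline drawn with `<polyline>`. Its stroke #ff8800 means score at S653, F2244. After flipping Y the toolpath is (119.755,109.003) → (132.220,134.426) → (45.467,55.147) → (104.913,150.407).

Shape 2 is a cubic bezier drawn with `<path>`. Its stroke #ff8800 means score at S653, F2244. After flipping Y the toolpath is (161.918,118.870) → (168.692,112.780) → (171.506,116.602) → (170.178,123.350) → (164.523,126.039) → (154.357,117.684).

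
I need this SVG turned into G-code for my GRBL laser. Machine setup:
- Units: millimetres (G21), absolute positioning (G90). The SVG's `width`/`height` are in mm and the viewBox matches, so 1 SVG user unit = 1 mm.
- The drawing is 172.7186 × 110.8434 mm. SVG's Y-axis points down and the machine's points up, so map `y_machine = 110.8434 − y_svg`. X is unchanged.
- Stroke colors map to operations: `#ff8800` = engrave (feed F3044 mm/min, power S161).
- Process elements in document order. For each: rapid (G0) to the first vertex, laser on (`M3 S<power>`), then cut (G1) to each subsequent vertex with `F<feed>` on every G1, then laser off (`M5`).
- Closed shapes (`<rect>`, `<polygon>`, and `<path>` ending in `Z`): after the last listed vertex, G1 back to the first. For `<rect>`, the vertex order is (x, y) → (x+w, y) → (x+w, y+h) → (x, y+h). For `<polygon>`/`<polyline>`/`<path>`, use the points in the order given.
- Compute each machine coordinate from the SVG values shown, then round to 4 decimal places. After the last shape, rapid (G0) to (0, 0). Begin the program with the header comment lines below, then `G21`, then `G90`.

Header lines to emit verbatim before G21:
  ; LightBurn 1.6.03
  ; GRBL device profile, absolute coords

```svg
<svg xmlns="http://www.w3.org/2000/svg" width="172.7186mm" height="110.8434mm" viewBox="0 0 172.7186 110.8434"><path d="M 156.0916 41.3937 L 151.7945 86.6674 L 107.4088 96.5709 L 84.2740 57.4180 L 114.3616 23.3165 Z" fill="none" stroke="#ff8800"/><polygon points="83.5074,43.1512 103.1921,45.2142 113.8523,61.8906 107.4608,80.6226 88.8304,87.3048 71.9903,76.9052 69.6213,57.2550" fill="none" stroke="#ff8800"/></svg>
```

1 u = 1 mm; y_m = 110.8434 − y.

[1] `<path>` regular polygon, #ff8800→engrave S161 F3044: (156.0916,69.4497) → (151.7945,24.1760) → (107.4088,14.2725) → (84.2740,53.4254) → (114.3616,87.5269) → (156.0916,69.4497) (closed)

[2] `<polygon>` regular polygon, #ff8800→engrave S161 F3044: (83.5074,67.6922) → (103.1921,65.6292) → (113.8523,48.9528) → (107.4608,30.2208) → (88.8304,23.5386) → (71.9903,33.9382) → (69.6213,53.5884) → (83.5074,67.6922) (closed)

; LightBurn 1.6.03
; GRBL device profile, absolute coords
G21
G90
G0 X156.0916 Y69.4497
M3 S161
G1 X151.7945 Y24.1760 F3044
G1 X107.4088 Y14.2725 F3044
G1 X84.2740 Y53.4254 F3044
G1 X114.3616 Y87.5269 F3044
G1 X156.0916 Y69.4497 F3044
M5
G0 X83.5074 Y67.6922
M3 S161
G1 X103.1921 Y65.6292 F3044
G1 X113.8523 Y48.9528 F3044
G1 X107.4608 Y30.2208 F3044
G1 X88.8304 Y23.5386 F3044
G1 X71.9903 Y33.9382 F3044
G1 X69.6213 Y53.5884 F3044
G1 X83.5074 Y67.6922 F3044
M5
G0 X0.0000 Y0.0000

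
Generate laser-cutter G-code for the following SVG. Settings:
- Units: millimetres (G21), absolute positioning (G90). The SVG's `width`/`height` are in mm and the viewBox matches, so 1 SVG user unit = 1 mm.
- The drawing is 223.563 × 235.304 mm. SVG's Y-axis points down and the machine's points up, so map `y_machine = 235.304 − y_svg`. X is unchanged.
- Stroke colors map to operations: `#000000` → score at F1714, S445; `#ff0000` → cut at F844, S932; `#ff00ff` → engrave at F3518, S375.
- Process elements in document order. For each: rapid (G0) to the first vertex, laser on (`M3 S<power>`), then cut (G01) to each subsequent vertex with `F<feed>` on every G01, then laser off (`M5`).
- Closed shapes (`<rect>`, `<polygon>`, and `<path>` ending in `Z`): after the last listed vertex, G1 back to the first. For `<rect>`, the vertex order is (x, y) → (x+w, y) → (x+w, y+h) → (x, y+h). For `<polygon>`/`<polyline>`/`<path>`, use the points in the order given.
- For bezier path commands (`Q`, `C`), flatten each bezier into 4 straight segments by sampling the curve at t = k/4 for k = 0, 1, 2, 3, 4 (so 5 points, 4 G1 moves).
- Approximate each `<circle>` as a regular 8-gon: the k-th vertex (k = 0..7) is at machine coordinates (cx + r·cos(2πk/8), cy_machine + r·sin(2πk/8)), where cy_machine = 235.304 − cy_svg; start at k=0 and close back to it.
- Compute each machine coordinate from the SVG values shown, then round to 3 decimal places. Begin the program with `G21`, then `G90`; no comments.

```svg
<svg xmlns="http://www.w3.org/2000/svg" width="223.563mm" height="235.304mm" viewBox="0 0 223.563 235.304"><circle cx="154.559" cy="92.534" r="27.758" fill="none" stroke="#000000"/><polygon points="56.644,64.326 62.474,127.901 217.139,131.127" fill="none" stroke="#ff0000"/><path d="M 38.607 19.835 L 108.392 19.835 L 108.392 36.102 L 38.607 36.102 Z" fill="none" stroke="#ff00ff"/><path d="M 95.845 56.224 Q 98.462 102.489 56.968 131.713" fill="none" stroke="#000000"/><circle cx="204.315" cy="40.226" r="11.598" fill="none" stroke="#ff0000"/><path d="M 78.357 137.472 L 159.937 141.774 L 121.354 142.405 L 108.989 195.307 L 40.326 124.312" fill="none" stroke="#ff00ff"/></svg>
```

G21
G90
G0 X182.317 Y142.770
M3 S445
G01 X174.187 Y162.398 F1714
G01 X154.559 Y170.528 F1714
G01 X134.931 Y162.398 F1714
G01 X126.801 Y142.770 F1714
G01 X134.931 Y123.142 F1714
G01 X154.559 Y115.012 F1714
G01 X174.187 Y123.142 F1714
G01 X182.317 Y142.770 F1714
M5
G0 X56.644 Y170.978
M3 S932
G01 X62.474 Y107.403 F844
G01 X217.139 Y104.177 F844
G01 X56.644 Y170.978 F844
M5
G0 X38.607 Y215.469
M3 S375
G01 X108.392 Y215.469 F3518
G01 X108.392 Y199.202 F3518
G01 X38.607 Y199.202 F3518
G01 X38.607 Y215.469 F3518
M5
G0 X95.845 Y179.080
M3 S445
G01 X94.397 Y157.013 F1714
G01 X87.434 Y137.075 F1714
G01 X74.958 Y119.268 F1714
G01 X56.968 Y103.591 F1714
M5
G0 X215.913 Y195.078
M3 S932
G01 X212.516 Y203.279 F844
G01 X204.315 Y206.676 F844
G01 X196.114 Y203.279 F844
G01 X192.717 Y195.078 F844
G01 X196.114 Y186.877 F844
G01 X204.315 Y183.480 F844
G01 X212.516 Y186.877 F844
G01 X215.913 Y195.078 F844
M5
G0 X78.357 Y97.832
M3 S375
G01 X159.937 Y93.530 F3518
G01 X121.354 Y92.899 F3518
G01 X108.989 Y39.997 F3518
G01 X40.326 Y110.992 F3518
M5

1 u = 1 mm; y_m = 235.304 − y.

[1] `<circle>` circle, #000000→score S445 F1714: (182.317,142.770) → (174.187,162.398) → (154.559,170.528) → (134.931,162.398) → (126.801,142.770) → (134.931,123.142) → (154.559,115.012) → (174.187,123.142) → (182.317,142.770) (closed)

[2] `<polygon>` closed polygon, #ff0000→cut S932 F844: (56.644,170.978) → (62.474,107.403) → (217.139,104.177) → (56.644,170.978) (closed)

[3] `<path>` rectangle, #ff00ff→engrave S375 F3518: (38.607,215.469) → (108.392,215.469) → (108.392,199.202) → (38.607,199.202) → (38.607,215.469) (closed)

[4] `<path>` quadratic bezier, #000000→score S445 F1714: (95.845,179.080) → (94.397,157.013) → (87.434,137.075) → (74.958,119.268) → (56.968,103.591)

[5] `<circle>` circle, #ff0000→cut S932 F844: (215.913,195.078) → (212.516,203.279) → (204.315,206.676) → (196.114,203.279) → (192.717,195.078) → (196.114,186.877) → (204.315,183.480) → (212.516,186.877) → (215.913,195.078) (closed)

[6] `<path>` open polyline, #ff00ff→engrave S375 F3518: (78.357,97.832) → (159.937,93.530) → (121.354,92.899) → (108.989,39.997) → (40.326,110.992)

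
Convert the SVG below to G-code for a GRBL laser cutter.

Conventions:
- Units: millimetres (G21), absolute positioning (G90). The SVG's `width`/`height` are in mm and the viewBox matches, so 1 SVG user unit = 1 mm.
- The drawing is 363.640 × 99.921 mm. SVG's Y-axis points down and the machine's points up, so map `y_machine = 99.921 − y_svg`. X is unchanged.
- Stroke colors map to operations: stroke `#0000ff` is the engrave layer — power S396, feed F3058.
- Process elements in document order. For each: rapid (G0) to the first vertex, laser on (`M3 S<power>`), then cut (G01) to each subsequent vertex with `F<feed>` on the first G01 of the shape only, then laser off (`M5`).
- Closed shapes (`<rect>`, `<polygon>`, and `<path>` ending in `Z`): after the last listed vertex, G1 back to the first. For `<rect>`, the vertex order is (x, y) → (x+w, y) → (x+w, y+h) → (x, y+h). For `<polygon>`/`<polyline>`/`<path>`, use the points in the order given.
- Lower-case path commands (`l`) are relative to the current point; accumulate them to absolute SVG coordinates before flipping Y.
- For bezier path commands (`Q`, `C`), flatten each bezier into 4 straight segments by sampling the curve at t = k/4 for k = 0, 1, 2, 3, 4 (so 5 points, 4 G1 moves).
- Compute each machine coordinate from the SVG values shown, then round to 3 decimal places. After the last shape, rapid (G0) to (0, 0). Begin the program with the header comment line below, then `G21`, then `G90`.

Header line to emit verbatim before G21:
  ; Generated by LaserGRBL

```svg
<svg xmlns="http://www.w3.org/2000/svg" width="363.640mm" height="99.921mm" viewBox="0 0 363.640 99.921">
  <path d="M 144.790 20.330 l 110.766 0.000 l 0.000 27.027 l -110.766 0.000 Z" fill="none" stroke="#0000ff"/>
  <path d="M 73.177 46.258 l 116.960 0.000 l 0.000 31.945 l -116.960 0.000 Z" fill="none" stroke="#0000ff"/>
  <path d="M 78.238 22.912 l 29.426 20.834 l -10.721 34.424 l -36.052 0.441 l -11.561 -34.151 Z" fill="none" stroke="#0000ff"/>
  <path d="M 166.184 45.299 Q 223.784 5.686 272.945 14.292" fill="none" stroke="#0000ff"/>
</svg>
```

; Generated by LaserGRBL
G21
G90
G0 X144.790 Y79.591
M3 S396
G01 X255.556 Y79.591 F3058
G01 X255.556 Y52.564
G01 X144.790 Y52.564
G01 X144.790 Y79.591
M5
G0 X73.177 Y53.663
M3 S396
G01 X190.137 Y53.663 F3058
G01 X190.137 Y21.718
G01 X73.177 Y21.718
G01 X73.177 Y53.663
M5
G0 X78.238 Y77.009
M3 S396
G01 X107.664 Y56.175 F3058
G01 X96.943 Y21.751
G01 X60.891 Y21.310
G01 X49.330 Y55.461
G01 X78.238 Y77.009
M5
G0 X166.184 Y54.622
M3 S396
G01 X194.457 Y71.415 F3058
G01 X221.674 Y82.180
G01 X247.837 Y86.918
G01 X272.945 Y85.629
M5
G0 X0.000 Y0.000

viewBox `0 0 363.640 99.921` with mm width/height → 1 unit = 1 mm. Flip: y_m = 99.921 − y_svg.

**Shape 1** — `<path>` rectangle, stroke `#0000ff` → engrave (S396, F3058). Machine vertices: (144.790,79.591) → (255.556,79.591) → (255.556,52.564) → (144.790,52.564) → (144.790,79.591). Closed: final G1 returns to the first vertex.

**Shape 2** — `<path>` rectangle, stroke `#0000ff` → engrave (S396, F3058). Machine vertices: (73.177,53.663) → (190.137,53.663) → (190.137,21.718) → (73.177,21.718) → (73.177,53.663). Closed: final G1 returns to the first vertex.

**Shape 3** — `<path>` regular polygon, stroke `#0000ff` → engrave (S396, F3058). Machine vertices: (78.238,77.009) → (107.664,56.175) → (96.943,21.751) → (60.891,21.310) → (49.330,55.461) → (78.238,77.009). Closed: final G1 returns to the first vertex.

**Shape 4** — `<path>` quadratic bezier, stroke `#0000ff` → engrave (S396, F3058). Control points (SVG): P0=(166.184,45.299), P1=(223.784,5.686), P2=(272.945,14.292); sampled at t=k/4. Machine vertices: (166.184,54.622) → (194.457,71.415) → (221.674,82.180) → (247.837,86.918) → (272.945,85.629). Open path.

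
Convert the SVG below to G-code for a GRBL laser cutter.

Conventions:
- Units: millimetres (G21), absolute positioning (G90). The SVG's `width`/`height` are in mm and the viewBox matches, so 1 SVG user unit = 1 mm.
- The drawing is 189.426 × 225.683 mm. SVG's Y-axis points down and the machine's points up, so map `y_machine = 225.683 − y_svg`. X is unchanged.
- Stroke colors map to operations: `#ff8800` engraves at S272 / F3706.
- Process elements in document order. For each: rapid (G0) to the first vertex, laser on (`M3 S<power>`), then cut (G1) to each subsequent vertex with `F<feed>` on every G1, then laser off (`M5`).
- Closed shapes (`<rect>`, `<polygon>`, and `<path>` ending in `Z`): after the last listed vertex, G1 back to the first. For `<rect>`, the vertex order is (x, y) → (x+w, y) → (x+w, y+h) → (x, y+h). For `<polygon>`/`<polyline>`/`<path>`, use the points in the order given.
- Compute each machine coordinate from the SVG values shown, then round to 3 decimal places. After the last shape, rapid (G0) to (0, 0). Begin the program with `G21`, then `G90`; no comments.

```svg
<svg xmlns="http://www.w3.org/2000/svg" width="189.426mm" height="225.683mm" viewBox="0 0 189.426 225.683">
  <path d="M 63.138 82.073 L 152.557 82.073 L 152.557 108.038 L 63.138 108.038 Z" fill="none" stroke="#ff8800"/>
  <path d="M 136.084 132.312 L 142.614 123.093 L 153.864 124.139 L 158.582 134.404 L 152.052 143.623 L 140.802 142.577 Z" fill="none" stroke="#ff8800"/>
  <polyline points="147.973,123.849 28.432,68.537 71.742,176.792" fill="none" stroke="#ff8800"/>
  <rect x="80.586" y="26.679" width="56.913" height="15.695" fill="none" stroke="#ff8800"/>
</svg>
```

G21
G90
G0 X63.138 Y143.610
M3 S272
G1 X152.557 Y143.610 F3706
G1 X152.557 Y117.645 F3706
G1 X63.138 Y117.645 F3706
G1 X63.138 Y143.610 F3706
M5
G0 X136.084 Y93.371
M3 S272
G1 X142.614 Y102.590 F3706
G1 X153.864 Y101.544 F3706
G1 X158.582 Y91.279 F3706
G1 X152.052 Y82.060 F3706
G1 X140.802 Y83.106 F3706
G1 X136.084 Y93.371 F3706
M5
G0 X147.973 Y101.834
M3 S272
G1 X28.432 Y157.146 F3706
G1 X71.742 Y48.891 F3706
M5
G0 X80.586 Y199.004
M3 S272
G1 X137.499 Y199.004 F3706
G1 X137.499 Y183.309 F3706
G1 X80.586 Y183.309 F3706
G1 X80.586 Y199.004 F3706
M5
G0 X0.000 Y0.000

Since the viewBox matches the mm dimensions, user units are millimetres directly. The only transform is the Y-flip y_m = 225.683 − y_svg.

Shape 1 is a rectangle drawn with `<path>`. Its stroke #ff8800 means engrave at S272, F3706. After flipping Y the toolpath is (63.138,143.610) → (152.557,143.610) → (152.557,117.645) → (63.138,117.645) → (63.138,143.610), returning to the start.

Shape 2 is a regular polygon drawn with `<path>`. Its stroke #ff8800 means engrave at S272, F3706. After flipping Y the toolpath is (136.084,93.371) → (142.614,102.590) → (153.864,101.544) → (158.582,91.279) → (152.052,82.060) → (140.802,83.106) → (136.084,93.371), returning to the start.

Shape 3 is a open polyline drawn with `<polyline>`. Its stroke #ff8800 means engrave at S272, F3706. After flipping Y the toolpath is (147.973,101.834) → (28.432,157.146) → (71.742,48.891).

Shape 4 is a rectangle drawn with `<rect>`. Its stroke #ff8800 means engrave at S272, F3706. After flipping Y the toolpath is (80.586,199.004) → (137.499,199.004) → (137.499,183.309) → (80.586,183.309) → (80.586,199.004), returning to the start.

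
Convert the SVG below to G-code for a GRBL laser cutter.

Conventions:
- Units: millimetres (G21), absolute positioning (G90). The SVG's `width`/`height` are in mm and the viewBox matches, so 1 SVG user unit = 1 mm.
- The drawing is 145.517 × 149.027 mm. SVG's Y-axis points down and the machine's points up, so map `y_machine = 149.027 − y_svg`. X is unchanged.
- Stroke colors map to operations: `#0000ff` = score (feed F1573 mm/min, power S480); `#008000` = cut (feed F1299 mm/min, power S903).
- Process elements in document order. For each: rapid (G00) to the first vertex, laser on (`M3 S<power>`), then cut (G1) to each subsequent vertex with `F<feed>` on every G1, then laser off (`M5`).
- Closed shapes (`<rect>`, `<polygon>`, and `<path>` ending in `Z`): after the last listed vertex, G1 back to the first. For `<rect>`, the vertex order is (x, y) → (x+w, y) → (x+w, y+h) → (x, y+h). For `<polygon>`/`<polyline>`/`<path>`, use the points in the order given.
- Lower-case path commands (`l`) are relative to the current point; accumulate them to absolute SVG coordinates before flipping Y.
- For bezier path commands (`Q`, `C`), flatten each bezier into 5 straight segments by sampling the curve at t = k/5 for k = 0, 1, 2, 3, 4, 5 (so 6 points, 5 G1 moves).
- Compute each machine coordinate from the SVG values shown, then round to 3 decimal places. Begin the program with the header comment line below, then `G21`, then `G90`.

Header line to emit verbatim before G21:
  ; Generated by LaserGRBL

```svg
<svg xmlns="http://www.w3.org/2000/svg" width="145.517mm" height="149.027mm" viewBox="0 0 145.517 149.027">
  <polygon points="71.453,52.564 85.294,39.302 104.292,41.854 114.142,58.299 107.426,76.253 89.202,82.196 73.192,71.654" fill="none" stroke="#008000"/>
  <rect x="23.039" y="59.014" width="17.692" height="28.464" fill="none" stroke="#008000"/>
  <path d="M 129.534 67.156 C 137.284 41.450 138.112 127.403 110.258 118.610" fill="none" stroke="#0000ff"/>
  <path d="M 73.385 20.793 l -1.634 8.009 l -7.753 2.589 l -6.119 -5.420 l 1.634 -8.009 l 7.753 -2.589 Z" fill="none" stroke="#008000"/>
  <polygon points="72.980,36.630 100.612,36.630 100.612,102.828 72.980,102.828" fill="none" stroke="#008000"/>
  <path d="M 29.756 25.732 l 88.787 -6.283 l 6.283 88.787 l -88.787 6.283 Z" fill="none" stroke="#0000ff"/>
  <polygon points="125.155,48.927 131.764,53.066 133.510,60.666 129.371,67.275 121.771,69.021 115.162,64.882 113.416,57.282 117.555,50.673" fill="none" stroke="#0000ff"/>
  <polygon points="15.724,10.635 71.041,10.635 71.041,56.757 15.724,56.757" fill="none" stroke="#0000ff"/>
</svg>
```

; Generated by LaserGRBL
G21
G90
G00 X71.453 Y96.463
M3 S903
G1 X85.294 Y109.725 F1299
G1 X104.292 Y107.173 F1299
G1 X114.142 Y90.728 F1299
G1 X107.426 Y72.774 F1299
G1 X89.202 Y66.831 F1299
G1 X73.192 Y77.373 F1299
G1 X71.453 Y96.463 F1299
M5
G00 X23.039 Y90.013
M3 S903
G1 X40.731 Y90.013 F1299
G1 X40.731 Y61.549 F1299
G1 X23.039 Y61.549 F1299
G1 X23.039 Y90.013 F1299
M5
G00 X129.534 Y81.871
M3 S480
G1 X133.179 Y85.547 F1573
G1 X134.119 Y72.332 F1573
G1 X131.308 Y52.134 F1573
G1 X123.703 Y34.859 F1573
G1 X110.258 Y30.417 F1573
M5
G00 X73.385 Y128.234
M3 S903
G1 X71.751 Y120.225 F1299
G1 X63.998 Y117.636 F1299
G1 X57.879 Y123.056 F1299
G1 X59.513 Y131.065 F1299
G1 X67.266 Y133.654 F1299
G1 X73.385 Y128.234 F1299
M5
G00 X72.980 Y112.397
M3 S903
G1 X100.612 Y112.397 F1299
G1 X100.612 Y46.199 F1299
G1 X72.980 Y46.199 F1299
G1 X72.980 Y112.397 F1299
M5
G00 X29.756 Y123.295
M3 S480
G1 X118.543 Y129.578 F1573
G1 X124.826 Y40.791 F1573
G1 X36.039 Y34.508 F1573
G1 X29.756 Y123.295 F1573
M5
G00 X125.155 Y100.100
M3 S480
G1 X131.764 Y95.961 F1573
G1 X133.510 Y88.361 F1573
G1 X129.371 Y81.752 F1573
G1 X121.771 Y80.006 F1573
G1 X115.162 Y84.145 F1573
G1 X113.416 Y91.745 F1573
G1 X117.555 Y98.354 F1573
G1 X125.155 Y100.100 F1573
M5
G00 X15.724 Y138.392
M3 S480
G1 X71.041 Y138.392 F1573
G1 X71.041 Y92.270 F1573
G1 X15.724 Y92.270 F1573
G1 X15.724 Y138.392 F1573
M5

viewBox `0 0 145.517 149.027` with mm width/height → 1 unit = 1 mm. Flip: y_m = 149.027 − y_svg.

**Shape 1** — `<polygon>` regular polygon, stroke `#008000` → cut (S903, F1299). Machine vertices: (71.453,96.463) → (85.294,109.725) → (104.292,107.173) → (114.142,90.728) → (107.426,72.774) → (89.202,66.831) → (73.192,77.373) → (71.453,96.463). Closed: final G1 returns to the first vertex.

**Shape 2** — `<rect>` rectangle, stroke `#008000` → cut (S903, F1299). Machine vertices: (23.039,90.013) → (40.731,90.013) → (40.731,61.549) → (23.039,61.549) → (23.039,90.013). Closed: final G1 returns to the first vertex.

**Shape 3** — `<path>` cubic bezier, stroke `#0000ff` → score (S480, F1573). Control points (SVG): P0=(129.534,67.156), P1=(137.284,41.450), P2=(138.112,127.403), P3=(110.258,118.610); sampled at t=k/5. Machine vertices: (129.534,81.871) → (133.179,85.547) → (134.119,72.332) → (131.308,52.134) → (123.703,34.859) → (110.258,30.417). Open path.

**Shape 4** — `<path>` regular polygon, stroke `#008000` → cut (S903, F1299). Machine vertices: (73.385,128.234) → (71.751,120.225) → (63.998,117.636) → (57.879,123.056) → (59.513,131.065) → (67.266,133.654) → (73.385,128.234). Closed: final G1 returns to the first vertex.

**Shape 5** — `<polygon>` rectangle, stroke `#008000` → cut (S903, F1299). Machine vertices: (72.980,112.397) → (100.612,112.397) → (100.612,46.199) → (72.980,46.199) → (72.980,112.397). Closed: final G1 returns to the first vertex.

**Shape 6** — `<path>` regular polygon, stroke `#0000ff` → score (S480, F1573). Machine vertices: (29.756,123.295) → (118.543,129.578) → (124.826,40.791) → (36.039,34.508) → (29.756,123.295). Closed: final G1 returns to the first vertex.

**Shape 7** — `<polygon>` regular polygon, stroke `#0000ff` → score (S480, F1573). Machine vertices: (125.155,100.100) → (131.764,95.961) → (133.510,88.361) → (129.371,81.752) → (121.771,80.006) → (115.162,84.145) → (113.416,91.745) → (117.555,98.354) → (125.155,100.100). Closed: final G1 returns to the first vertex.

**Shape 8** — `<polygon>` rectangle, stroke `#0000ff` → score (S480, F1573). Machine vertices: (15.724,138.392) → (71.041,138.392) → (71.041,92.270) → (15.724,92.270) → (15.724,138.392). Closed: final G1 returns to the first vertex.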